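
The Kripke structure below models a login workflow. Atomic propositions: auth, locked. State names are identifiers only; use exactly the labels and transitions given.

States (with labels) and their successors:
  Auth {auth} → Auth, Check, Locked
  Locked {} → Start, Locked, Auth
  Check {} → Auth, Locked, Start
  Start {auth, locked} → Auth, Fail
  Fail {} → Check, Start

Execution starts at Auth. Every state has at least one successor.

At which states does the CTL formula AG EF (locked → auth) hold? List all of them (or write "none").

States satisfying EF (locked → auth): {Auth, Locked, Check, Start, Fail}.
States satisfying AG EF (locked → auth): {Auth, Locked, Check, Start, Fail}.

{Auth, Locked, Check, Start, Fail}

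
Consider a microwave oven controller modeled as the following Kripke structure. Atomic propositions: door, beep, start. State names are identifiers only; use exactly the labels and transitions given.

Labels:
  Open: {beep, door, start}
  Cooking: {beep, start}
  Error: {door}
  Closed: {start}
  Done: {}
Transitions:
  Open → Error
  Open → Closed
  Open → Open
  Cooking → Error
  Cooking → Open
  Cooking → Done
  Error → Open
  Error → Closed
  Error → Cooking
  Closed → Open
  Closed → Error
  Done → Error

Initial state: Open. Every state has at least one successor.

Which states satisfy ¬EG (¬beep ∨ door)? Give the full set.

{Cooking}

States satisfying ¬beep ∨ door: {Open, Error, Closed, Done}.
States satisfying EG (¬beep ∨ door): {Open, Error, Closed, Done}.
States satisfying ¬EG (¬beep ∨ door): {Cooking}.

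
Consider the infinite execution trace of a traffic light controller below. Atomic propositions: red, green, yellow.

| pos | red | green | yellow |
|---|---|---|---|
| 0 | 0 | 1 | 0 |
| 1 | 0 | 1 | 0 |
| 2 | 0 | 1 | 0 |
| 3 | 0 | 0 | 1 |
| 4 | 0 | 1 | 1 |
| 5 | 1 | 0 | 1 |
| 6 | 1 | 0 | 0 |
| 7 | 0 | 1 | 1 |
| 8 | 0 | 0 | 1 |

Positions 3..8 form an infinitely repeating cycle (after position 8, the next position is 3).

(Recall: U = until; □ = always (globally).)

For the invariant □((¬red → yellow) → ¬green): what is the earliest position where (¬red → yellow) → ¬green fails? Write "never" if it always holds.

Check (¬red → yellow) → ¬green at each position in order: 0 ✓, 1 ✓, 2 ✓, 3 ✓.
At position 4 the labels are {green, yellow}, so (¬red → yellow) → ¬green is false there. This is the first violation.

4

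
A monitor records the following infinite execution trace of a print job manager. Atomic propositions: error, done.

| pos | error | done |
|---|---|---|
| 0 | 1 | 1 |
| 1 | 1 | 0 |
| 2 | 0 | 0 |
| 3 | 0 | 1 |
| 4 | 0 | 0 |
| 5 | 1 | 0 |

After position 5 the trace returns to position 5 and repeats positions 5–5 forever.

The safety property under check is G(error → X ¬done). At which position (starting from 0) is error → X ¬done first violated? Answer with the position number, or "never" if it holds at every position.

error → X ¬done holds at every position 0..5, and those are all the positions the trace ever visits, so the invariant G(error → X ¬done) is never violated.

never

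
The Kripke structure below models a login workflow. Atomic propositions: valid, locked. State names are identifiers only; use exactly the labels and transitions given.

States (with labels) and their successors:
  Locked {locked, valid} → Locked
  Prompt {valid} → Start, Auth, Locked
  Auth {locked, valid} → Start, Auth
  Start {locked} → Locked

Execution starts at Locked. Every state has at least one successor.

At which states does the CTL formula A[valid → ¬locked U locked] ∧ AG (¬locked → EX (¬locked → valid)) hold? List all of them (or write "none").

States satisfying valid → ¬locked: {Prompt, Start}.
States satisfying locked: {Locked, Auth, Start}.
States satisfying A[valid → ¬locked U locked]: {Locked, Prompt, Auth, Start}.
States satisfying ¬locked → EX (¬locked → valid): {Locked, Prompt, Auth, Start}.
States satisfying AG (¬locked → EX (¬locked → valid)): {Locked, Prompt, Auth, Start}.
States satisfying A[valid → ¬locked U locked] ∧ AG (¬locked → EX (¬locked → valid)): {Locked, Prompt, Auth, Start}.

{Locked, Prompt, Auth, Start}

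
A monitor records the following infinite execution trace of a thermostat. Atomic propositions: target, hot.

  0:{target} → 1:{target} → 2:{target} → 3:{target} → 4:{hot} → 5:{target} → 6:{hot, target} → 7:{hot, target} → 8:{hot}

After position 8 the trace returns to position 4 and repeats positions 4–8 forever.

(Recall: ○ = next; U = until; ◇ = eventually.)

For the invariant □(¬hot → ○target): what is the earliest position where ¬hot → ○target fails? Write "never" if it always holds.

3

Check ¬hot → ○target at each position in order: 0 ✓, 1 ✓, 2 ✓.
At position 3 the labels are {target} and the next position 4 has {hot}, so ¬hot → ○target is false there. This is the first violation.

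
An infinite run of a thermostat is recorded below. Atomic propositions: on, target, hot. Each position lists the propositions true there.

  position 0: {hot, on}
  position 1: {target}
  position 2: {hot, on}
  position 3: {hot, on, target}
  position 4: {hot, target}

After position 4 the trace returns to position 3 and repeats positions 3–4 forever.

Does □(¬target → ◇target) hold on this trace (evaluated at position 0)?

Holds

¬target → ◇target holds at every position 0..4, and those are all positions ever visited, so □(¬target → ◇target) holds.
Positions where ¬target holds: 0, 2.
Check ◇target at each: 0→ok, 2→ok.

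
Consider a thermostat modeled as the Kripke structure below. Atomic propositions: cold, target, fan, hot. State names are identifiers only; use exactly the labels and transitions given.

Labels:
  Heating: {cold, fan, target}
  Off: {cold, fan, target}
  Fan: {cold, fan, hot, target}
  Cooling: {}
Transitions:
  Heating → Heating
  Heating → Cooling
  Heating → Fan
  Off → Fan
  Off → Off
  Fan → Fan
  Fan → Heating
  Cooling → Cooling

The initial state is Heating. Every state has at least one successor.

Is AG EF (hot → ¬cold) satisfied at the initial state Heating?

States satisfying EF (hot → ¬cold): {Heating, Off, Fan, Cooling}.
States satisfying AG EF (hot → ¬cold): {Heating, Off, Fan, Cooling}.
Every state reachable from Heating satisfies EF (hot → ¬cold).
Heating ∈ Sat(AG EF (hot → ¬cold)).

Holds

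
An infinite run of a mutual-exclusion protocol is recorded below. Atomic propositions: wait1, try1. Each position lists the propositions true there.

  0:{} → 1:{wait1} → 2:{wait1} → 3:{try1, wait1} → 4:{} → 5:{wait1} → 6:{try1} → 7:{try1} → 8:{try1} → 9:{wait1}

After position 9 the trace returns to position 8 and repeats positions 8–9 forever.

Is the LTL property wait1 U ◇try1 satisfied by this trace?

Walking from position 0: ◇try1 first holds at position 0, and wait1 holds at every earlier position along the way, so wait1 U ◇try1 holds.

Satisfied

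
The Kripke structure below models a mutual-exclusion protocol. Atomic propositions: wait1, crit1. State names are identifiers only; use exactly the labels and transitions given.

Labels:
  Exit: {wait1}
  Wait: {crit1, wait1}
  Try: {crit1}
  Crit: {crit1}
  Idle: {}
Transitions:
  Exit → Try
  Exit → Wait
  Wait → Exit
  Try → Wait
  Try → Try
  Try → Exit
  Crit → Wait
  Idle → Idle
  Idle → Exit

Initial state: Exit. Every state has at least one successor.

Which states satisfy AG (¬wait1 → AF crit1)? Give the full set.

States satisfying ¬wait1 → AF crit1: {Exit, Wait, Try, Crit}.
States satisfying AG (¬wait1 → AF crit1): {Exit, Wait, Try, Crit}.

{Exit, Wait, Try, Crit}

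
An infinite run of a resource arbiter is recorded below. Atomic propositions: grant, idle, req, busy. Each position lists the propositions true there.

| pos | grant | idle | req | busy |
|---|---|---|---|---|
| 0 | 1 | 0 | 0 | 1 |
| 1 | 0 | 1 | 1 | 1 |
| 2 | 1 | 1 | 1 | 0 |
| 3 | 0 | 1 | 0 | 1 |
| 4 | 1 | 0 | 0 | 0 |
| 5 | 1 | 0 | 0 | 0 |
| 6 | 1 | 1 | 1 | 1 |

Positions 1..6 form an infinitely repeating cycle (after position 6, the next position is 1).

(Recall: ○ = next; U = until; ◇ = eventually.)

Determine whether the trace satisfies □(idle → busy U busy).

idle → busy U busy must hold at every position from 0 onward. It fails at position 2, so □(idle → busy U busy) is false.
Positions where idle holds: 1, 2, 3, 6.
Check busy U busy at each: 1→ok, 2→fails, 3→ok, 6→ok.

Violated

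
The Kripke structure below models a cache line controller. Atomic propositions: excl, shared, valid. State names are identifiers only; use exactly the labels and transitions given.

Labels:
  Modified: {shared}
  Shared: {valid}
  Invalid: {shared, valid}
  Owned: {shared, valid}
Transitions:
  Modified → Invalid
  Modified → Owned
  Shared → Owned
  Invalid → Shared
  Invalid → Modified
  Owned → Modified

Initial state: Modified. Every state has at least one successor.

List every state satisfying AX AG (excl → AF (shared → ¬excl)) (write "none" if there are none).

States satisfying AG (excl → AF (shared → ¬excl)): {Modified, Shared, Invalid, Owned}.
States satisfying AX AG (excl → AF (shared → ¬excl)): {Modified, Shared, Invalid, Owned}.

{Modified, Shared, Invalid, Owned}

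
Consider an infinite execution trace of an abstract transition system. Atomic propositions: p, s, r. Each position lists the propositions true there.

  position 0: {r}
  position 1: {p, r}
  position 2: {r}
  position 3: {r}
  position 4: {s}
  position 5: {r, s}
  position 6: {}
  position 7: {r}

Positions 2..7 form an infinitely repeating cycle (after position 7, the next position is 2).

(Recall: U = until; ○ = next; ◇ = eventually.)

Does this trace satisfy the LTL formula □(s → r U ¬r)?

Yes

s → r U ¬r holds at every position 0..7, and those are all positions ever visited, so □(s → r U ¬r) holds.
Positions where s holds: 4, 5.
Check r U ¬r at each: 4→ok, 5→ok.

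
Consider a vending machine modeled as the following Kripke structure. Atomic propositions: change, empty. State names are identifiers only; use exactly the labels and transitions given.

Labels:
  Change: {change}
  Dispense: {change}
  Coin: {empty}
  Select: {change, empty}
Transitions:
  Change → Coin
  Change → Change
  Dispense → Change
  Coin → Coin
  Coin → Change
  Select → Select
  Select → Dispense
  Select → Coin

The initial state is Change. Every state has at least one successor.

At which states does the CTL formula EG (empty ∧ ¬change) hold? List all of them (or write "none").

{Coin}

States satisfying empty ∧ ¬change: {Coin}.
States satisfying EG (empty ∧ ¬change): {Coin}.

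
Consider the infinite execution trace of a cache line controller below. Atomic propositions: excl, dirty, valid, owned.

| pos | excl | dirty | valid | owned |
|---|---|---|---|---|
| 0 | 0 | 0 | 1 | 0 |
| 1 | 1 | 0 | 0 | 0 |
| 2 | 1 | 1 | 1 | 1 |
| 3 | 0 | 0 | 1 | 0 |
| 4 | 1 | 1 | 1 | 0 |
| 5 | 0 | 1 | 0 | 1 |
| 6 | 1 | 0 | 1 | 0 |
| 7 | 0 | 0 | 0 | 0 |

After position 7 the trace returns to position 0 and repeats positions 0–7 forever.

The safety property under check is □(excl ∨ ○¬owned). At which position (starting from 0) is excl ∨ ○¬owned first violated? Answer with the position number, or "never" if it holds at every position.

never

excl ∨ ○¬owned holds at every position 0..7, and those are all the positions the trace ever visits, so the invariant □(excl ∨ ○¬owned) is never violated.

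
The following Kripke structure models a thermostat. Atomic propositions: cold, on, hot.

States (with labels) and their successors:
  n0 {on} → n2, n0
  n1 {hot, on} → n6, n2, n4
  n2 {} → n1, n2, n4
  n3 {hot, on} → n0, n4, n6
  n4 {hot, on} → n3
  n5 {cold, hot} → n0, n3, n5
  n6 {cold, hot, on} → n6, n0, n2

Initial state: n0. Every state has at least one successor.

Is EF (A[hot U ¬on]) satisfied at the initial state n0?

States satisfying A[hot U ¬on]: {n2, n5}.
States satisfying EF (A[hot U ¬on]): {n0, n1, n2, n3, n4, n5, n6}.
Some path from n0 reaches a state where A[hot U ¬on] holds.
n0 ∈ Sat(EF (A[hot U ¬on])).

Yes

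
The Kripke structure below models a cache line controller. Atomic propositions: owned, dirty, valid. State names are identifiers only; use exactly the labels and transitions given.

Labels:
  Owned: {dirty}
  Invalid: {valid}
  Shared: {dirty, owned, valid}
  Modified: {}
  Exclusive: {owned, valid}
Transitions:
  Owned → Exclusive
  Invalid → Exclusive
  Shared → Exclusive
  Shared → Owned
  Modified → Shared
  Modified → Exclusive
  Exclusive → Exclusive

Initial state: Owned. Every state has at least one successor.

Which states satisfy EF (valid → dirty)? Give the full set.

{Owned, Shared, Modified}

States satisfying valid → dirty: {Owned, Shared, Modified}.
States satisfying EF (valid → dirty): {Owned, Shared, Modified}.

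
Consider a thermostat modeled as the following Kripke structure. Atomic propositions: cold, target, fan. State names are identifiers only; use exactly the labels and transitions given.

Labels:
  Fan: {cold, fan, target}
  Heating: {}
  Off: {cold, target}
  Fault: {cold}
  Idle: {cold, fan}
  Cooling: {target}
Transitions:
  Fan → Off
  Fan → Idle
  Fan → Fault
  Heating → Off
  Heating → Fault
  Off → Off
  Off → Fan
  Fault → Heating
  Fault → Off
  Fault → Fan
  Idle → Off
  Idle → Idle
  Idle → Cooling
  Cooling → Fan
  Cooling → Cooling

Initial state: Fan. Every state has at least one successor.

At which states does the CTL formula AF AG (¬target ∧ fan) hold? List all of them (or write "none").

none

States satisfying AG (¬target ∧ fan): ∅.
States satisfying AF AG (¬target ∧ fan): ∅.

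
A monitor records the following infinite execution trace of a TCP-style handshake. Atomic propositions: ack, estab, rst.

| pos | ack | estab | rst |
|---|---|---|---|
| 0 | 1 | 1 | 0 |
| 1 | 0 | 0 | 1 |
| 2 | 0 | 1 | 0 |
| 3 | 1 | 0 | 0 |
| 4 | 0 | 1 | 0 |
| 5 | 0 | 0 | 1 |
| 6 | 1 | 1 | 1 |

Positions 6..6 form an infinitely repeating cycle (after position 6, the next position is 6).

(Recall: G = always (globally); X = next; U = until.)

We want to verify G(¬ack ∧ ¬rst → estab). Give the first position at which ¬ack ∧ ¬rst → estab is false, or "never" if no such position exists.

¬ack ∧ ¬rst → estab holds at every position 0..6, and those are all the positions the trace ever visits, so the invariant G(¬ack ∧ ¬rst → estab) is never violated.

never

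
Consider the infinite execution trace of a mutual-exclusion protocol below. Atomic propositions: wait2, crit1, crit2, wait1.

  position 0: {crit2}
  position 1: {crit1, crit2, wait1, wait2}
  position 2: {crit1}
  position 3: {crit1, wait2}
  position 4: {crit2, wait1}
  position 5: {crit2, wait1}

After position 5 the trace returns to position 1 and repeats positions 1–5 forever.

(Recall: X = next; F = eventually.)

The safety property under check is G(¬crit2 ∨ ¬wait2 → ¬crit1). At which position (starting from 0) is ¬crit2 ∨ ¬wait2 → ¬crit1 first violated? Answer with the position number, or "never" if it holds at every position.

Check ¬crit2 ∨ ¬wait2 → ¬crit1 at each position in order: 0 ✓, 1 ✓.
At position 2 the labels are {crit1}, so ¬crit2 ∨ ¬wait2 → ¬crit1 is false there. This is the first violation.

2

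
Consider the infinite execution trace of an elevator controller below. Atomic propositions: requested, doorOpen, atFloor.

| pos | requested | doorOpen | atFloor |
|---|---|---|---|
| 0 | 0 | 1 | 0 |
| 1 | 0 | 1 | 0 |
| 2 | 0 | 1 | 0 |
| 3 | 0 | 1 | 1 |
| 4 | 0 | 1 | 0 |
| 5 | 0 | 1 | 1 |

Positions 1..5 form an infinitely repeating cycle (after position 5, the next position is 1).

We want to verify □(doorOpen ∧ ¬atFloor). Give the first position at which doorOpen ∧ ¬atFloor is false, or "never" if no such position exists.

Check doorOpen ∧ ¬atFloor at each position in order: 0 ✓, 1 ✓, 2 ✓.
At position 3 the labels are {atFloor, doorOpen}, so doorOpen ∧ ¬atFloor is false there. This is the first violation.

3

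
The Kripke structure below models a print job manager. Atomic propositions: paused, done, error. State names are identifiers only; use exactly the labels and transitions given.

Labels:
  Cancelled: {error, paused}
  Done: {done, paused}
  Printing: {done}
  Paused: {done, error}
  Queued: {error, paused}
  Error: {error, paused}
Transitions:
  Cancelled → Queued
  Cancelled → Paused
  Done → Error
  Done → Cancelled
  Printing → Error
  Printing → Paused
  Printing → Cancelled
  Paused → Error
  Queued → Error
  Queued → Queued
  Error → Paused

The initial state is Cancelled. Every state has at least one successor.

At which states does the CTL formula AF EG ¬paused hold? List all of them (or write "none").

none

States satisfying EG ¬paused: ∅.
States satisfying AF EG ¬paused: ∅.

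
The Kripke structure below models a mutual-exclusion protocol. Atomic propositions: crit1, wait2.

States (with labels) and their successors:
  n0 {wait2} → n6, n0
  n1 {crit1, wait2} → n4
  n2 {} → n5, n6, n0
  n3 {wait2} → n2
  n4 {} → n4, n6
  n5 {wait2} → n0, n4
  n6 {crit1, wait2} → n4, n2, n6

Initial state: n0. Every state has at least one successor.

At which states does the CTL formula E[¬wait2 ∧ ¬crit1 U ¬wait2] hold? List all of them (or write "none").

States satisfying ¬wait2 ∧ ¬crit1: {n2, n4}.
States satisfying ¬wait2: {n2, n4}.
States satisfying E[¬wait2 ∧ ¬crit1 U ¬wait2]: {n2, n4}.

{n2, n4}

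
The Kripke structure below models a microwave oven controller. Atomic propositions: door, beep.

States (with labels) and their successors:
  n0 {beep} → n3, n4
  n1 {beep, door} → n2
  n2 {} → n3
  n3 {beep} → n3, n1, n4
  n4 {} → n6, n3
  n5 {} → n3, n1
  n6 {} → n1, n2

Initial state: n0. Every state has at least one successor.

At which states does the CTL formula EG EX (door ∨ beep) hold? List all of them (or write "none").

States satisfying EX (door ∨ beep): {n0, n2, n3, n4, n5, n6}.
States satisfying EG EX (door ∨ beep): {n0, n2, n3, n4, n5, n6}.

{n0, n2, n3, n4, n5, n6}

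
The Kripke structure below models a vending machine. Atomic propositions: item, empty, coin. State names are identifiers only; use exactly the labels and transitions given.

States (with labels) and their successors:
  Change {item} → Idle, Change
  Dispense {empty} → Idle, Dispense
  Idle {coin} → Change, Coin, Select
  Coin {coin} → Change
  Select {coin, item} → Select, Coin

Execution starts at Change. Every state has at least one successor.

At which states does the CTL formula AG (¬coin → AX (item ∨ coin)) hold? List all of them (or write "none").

States satisfying ¬coin → AX (item ∨ coin): {Change, Idle, Coin, Select}.
States satisfying AG (¬coin → AX (item ∨ coin)): {Change, Idle, Coin, Select}.

{Change, Idle, Coin, Select}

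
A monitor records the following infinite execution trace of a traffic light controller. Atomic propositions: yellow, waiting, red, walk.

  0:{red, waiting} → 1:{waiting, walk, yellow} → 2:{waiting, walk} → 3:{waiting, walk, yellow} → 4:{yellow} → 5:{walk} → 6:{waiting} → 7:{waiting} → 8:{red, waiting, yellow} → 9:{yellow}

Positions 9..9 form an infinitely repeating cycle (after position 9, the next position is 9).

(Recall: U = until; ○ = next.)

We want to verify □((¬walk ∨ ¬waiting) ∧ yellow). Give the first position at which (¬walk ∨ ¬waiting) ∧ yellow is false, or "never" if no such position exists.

At position 0 the labels are {red, waiting}, so (¬walk ∨ ¬waiting) ∧ yellow is false there. This is the first violation.

0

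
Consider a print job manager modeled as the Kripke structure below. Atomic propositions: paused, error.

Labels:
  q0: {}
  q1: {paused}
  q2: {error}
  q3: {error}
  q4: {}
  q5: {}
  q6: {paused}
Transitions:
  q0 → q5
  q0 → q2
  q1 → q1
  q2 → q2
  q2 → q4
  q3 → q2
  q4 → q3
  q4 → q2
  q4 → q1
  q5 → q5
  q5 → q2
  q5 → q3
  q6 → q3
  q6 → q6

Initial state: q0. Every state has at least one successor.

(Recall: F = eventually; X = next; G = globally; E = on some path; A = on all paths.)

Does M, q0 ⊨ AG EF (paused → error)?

Does not hold

States satisfying EF (paused → error): {q0, q2, q3, q4, q5, q6}.
States satisfying AG EF (paused → error): ∅.
q1 is reachable from q0 and violates EF (paused → error), so AG fails at q0.
q0 ∉ Sat(AG EF (paused → error)).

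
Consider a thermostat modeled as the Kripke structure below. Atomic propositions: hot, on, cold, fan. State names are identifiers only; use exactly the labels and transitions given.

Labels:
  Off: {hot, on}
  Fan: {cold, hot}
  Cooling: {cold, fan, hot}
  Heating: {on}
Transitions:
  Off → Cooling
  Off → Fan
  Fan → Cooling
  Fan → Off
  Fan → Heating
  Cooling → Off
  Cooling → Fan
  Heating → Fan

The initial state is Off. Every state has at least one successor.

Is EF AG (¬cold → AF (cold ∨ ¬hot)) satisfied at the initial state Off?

Yes

States satisfying AG (¬cold → AF (cold ∨ ¬hot)): {Off, Fan, Cooling, Heating}.
States satisfying EF AG (¬cold → AF (cold ∨ ¬hot)): {Off, Fan, Cooling, Heating}.
Some path from Off reaches a state where AG (¬cold → AF (cold ∨ ¬hot)) holds.
Off ∈ Sat(EF AG (¬cold → AF (cold ∨ ¬hot))).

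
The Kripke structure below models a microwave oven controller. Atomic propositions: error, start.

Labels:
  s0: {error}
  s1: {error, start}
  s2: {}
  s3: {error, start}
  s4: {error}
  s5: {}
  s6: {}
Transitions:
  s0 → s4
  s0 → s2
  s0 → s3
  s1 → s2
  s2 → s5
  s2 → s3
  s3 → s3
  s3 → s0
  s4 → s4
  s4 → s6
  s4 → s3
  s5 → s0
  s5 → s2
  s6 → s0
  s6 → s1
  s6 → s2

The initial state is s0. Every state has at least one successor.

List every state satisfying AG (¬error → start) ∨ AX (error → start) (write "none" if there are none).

States satisfying ¬error → start: {s0, s1, s3, s4}.
States satisfying AG (¬error → start): ∅.
States satisfying error → start: {s1, s2, s3, s5, s6}.
States satisfying AX (error → start): {s1, s2}.
States satisfying AG (¬error → start) ∨ AX (error → start): {s1, s2}.

{s1, s2}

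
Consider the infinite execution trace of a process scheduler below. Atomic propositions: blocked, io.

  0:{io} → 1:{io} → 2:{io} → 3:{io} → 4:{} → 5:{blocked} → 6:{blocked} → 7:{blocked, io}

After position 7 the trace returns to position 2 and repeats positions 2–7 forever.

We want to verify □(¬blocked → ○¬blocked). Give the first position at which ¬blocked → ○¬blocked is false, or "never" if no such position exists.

4

Check ¬blocked → ○¬blocked at each position in order: 0 ✓, 1 ✓, 2 ✓, 3 ✓.
At position 4 the labels are {} and the next position 5 has {blocked}, so ¬blocked → ○¬blocked is false there. This is the first violation.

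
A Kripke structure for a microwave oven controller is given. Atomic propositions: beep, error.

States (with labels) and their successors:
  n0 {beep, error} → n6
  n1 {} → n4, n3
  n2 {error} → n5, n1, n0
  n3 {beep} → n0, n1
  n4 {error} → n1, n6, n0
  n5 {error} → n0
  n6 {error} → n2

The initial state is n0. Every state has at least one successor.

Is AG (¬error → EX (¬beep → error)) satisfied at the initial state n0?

States satisfying ¬error → EX (¬beep → error): {n0, n1, n2, n3, n4, n5, n6}.
States satisfying AG (¬error → EX (¬beep → error)): {n0, n1, n2, n3, n4, n5, n6}.
Every state reachable from n0 satisfies ¬error → EX (¬beep → error).
n0 ∈ Sat(AG (¬error → EX (¬beep → error))).

Holds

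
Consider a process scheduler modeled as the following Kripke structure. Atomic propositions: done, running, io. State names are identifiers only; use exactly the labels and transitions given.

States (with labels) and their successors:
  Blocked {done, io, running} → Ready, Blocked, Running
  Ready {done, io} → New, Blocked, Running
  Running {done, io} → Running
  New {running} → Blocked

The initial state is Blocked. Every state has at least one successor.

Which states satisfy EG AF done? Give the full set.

States satisfying AF done: {Blocked, Ready, Running, New}.
States satisfying EG AF done: {Blocked, Ready, Running, New}.

{Blocked, Ready, Running, New}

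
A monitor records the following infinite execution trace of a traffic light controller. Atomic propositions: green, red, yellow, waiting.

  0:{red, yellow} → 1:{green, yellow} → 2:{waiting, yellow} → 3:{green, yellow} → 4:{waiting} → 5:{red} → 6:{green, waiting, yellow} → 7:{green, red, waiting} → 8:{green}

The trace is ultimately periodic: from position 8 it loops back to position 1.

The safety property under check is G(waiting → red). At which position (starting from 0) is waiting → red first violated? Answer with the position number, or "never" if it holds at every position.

2

Check waiting → red at each position in order: 0 ✓, 1 ✓.
At position 2 the labels are {waiting, yellow}, so waiting → red is false there. This is the first violation.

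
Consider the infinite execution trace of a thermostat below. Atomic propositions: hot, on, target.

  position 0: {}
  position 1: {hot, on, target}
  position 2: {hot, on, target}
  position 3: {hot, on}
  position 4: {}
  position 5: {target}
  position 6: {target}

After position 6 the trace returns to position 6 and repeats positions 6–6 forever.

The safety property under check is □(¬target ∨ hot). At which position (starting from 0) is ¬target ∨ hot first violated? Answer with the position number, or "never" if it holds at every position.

Check ¬target ∨ hot at each position in order: 0 ✓, 1 ✓, 2 ✓, 3 ✓, 4 ✓.
At position 5 the labels are {target}, so ¬target ∨ hot is false there. This is the first violation.

5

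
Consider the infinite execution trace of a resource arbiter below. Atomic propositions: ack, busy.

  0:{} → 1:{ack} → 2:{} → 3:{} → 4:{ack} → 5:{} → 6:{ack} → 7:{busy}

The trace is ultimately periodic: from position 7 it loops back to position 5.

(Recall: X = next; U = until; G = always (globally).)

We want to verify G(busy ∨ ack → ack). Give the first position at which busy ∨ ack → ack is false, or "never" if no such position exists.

Check busy ∨ ack → ack at each position in order: 0 ✓, 1 ✓, 2 ✓, 3 ✓, 4 ✓, 5 ✓, 6 ✓.
At position 7 the labels are {busy}, so busy ∨ ack → ack is false there. This is the first violation.

7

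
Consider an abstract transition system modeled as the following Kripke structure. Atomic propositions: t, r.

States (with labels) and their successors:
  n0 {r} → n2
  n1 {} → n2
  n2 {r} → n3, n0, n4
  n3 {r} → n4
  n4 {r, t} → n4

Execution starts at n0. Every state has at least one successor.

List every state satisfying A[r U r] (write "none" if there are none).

{n0, n2, n3, n4}

States satisfying r: {n0, n2, n3, n4}.
States satisfying A[r U r]: {n0, n2, n3, n4}.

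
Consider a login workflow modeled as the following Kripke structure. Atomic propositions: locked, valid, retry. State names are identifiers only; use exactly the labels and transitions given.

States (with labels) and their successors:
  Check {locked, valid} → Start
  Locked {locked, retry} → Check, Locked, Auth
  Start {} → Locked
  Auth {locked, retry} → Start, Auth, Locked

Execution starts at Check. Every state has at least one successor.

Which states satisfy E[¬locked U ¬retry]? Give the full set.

States satisfying ¬locked: {Start}.
States satisfying ¬retry: {Check, Start}.
States satisfying E[¬locked U ¬retry]: {Check, Start}.

{Check, Start}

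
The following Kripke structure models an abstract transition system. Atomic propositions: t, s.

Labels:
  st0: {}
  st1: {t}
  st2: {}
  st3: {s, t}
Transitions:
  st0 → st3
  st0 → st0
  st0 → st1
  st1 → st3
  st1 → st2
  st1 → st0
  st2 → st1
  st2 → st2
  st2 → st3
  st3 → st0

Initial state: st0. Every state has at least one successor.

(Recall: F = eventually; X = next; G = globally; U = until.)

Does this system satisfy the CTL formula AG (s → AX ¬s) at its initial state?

Holds

States satisfying s → AX ¬s: {st0, st1, st2, st3}.
States satisfying AG (s → AX ¬s): {st0, st1, st2, st3}.
Every state reachable from st0 satisfies s → AX ¬s.
st0 ∈ Sat(AG (s → AX ¬s)).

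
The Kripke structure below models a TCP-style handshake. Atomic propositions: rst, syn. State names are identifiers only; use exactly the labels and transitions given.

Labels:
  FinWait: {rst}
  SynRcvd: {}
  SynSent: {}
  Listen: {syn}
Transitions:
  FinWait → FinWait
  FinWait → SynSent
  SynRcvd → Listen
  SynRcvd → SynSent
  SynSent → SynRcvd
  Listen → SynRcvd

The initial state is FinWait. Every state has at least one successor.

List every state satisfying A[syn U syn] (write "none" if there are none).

{Listen}

States satisfying syn: {Listen}.
States satisfying A[syn U syn]: {Listen}.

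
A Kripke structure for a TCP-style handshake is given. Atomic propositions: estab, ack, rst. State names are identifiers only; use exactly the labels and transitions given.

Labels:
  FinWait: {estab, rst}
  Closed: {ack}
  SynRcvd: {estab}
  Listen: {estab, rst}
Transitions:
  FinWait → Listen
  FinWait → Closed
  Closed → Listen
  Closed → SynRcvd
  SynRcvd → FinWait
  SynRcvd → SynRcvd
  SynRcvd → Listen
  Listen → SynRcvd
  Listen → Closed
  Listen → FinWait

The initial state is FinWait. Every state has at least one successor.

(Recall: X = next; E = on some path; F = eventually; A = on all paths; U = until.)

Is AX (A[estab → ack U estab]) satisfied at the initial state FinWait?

Satisfied

States satisfying A[estab → ack U estab]: {FinWait, Closed, SynRcvd, Listen}.
States satisfying AX (A[estab → ack U estab]): {FinWait, Closed, SynRcvd, Listen}.
FinWait ∈ Sat(AX (A[estab → ack U estab])).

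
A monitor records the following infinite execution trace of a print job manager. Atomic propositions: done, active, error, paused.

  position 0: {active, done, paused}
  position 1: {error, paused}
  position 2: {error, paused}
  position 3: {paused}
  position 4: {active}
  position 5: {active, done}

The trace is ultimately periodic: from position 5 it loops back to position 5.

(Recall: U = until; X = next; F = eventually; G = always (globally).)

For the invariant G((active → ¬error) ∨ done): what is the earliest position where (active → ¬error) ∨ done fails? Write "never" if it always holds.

(active → ¬error) ∨ done holds at every position 0..5, and those are all the positions the trace ever visits, so the invariant G((active → ¬error) ∨ done) is never violated.

never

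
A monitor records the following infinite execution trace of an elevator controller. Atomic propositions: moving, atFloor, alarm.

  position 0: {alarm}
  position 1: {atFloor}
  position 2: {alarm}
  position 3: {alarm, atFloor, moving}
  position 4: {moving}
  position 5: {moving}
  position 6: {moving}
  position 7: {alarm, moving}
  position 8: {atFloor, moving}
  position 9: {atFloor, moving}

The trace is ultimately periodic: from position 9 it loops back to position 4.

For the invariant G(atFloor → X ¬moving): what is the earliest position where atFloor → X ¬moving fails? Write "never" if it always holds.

Check atFloor → X ¬moving at each position in order: 0 ✓, 1 ✓, 2 ✓.
At position 3 the labels are {alarm, atFloor, moving} and the next position 4 has {moving}, so atFloor → X ¬moving is false there. This is the first violation.

3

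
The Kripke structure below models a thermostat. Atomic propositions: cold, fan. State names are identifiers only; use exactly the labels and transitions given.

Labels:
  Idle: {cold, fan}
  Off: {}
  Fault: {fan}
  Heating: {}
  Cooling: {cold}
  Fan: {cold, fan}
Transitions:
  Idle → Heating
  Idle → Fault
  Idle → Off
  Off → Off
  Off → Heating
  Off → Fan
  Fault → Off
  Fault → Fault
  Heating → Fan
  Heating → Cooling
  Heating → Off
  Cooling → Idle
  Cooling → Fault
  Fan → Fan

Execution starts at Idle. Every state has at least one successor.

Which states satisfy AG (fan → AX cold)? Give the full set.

States satisfying fan → AX cold: {Off, Heating, Cooling, Fan}.
States satisfying AG (fan → AX cold): {Fan}.

{Fan}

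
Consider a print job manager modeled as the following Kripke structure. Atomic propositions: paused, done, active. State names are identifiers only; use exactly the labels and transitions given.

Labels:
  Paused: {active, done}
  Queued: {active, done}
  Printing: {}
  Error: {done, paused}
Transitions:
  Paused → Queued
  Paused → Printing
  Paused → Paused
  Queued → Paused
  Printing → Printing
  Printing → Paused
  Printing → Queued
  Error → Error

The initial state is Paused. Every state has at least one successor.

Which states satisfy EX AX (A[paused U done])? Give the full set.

States satisfying AX (A[paused U done]): {Queued, Error}.
States satisfying EX AX (A[paused U done]): {Paused, Printing, Error}.

{Paused, Printing, Error}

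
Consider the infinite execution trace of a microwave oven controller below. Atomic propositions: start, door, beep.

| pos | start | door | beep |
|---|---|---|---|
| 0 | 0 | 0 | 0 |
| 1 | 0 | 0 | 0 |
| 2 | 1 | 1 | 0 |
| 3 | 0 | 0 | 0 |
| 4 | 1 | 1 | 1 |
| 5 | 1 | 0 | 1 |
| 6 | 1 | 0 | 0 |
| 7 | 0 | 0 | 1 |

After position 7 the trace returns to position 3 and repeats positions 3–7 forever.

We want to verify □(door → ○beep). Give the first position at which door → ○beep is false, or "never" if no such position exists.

2

Check door → ○beep at each position in order: 0 ✓, 1 ✓.
At position 2 the labels are {door, start} and the next position 3 has {}, so door → ○beep is false there. This is the first violation.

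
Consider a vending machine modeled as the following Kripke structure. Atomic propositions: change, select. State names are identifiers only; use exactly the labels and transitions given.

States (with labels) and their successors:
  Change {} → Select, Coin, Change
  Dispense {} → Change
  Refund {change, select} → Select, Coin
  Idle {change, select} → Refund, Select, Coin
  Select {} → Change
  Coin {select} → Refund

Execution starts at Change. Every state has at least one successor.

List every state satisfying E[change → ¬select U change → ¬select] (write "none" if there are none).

{Change, Dispense, Select, Coin}

States satisfying change → ¬select: {Change, Dispense, Select, Coin}.
States satisfying E[change → ¬select U change → ¬select]: {Change, Dispense, Select, Coin}.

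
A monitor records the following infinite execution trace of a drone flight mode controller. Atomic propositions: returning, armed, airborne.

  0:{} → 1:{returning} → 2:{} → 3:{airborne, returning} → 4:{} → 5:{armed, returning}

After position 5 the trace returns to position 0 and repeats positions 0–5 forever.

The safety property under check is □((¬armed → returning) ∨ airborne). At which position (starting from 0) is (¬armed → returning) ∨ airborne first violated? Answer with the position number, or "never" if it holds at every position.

At position 0 the labels are {}, so (¬armed → returning) ∨ airborne is false there. This is the first violation.

0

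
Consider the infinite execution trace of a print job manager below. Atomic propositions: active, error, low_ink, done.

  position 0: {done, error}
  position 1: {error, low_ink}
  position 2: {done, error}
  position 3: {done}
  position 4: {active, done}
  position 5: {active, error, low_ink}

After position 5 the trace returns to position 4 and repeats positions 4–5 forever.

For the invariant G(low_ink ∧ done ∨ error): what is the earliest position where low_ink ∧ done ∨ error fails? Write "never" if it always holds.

3

Check low_ink ∧ done ∨ error at each position in order: 0 ✓, 1 ✓, 2 ✓.
At position 3 the labels are {done}, so low_ink ∧ done ∨ error is false there. This is the first violation.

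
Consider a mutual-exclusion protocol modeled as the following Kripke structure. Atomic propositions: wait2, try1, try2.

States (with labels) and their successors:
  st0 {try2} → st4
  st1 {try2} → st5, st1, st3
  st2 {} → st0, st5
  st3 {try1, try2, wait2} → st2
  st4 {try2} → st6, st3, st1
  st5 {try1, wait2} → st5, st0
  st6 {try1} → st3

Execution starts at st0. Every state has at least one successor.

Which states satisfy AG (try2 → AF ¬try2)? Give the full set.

none

States satisfying try2 → AF ¬try2: {st2, st3, st5, st6}.
States satisfying AG (try2 → AF ¬try2): ∅.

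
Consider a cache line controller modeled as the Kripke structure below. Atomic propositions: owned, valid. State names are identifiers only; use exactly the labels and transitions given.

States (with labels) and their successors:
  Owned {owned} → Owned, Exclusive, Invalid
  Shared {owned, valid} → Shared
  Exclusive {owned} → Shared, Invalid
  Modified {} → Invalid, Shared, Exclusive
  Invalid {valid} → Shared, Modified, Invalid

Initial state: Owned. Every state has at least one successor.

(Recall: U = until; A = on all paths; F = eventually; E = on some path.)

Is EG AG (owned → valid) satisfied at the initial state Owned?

States satisfying AG (owned → valid): {Shared}.
States satisfying EG AG (owned → valid): {Shared}.
No suitable path/successor from Owned witnesses the formula.
Owned ∉ Sat(EG AG (owned → valid)).

No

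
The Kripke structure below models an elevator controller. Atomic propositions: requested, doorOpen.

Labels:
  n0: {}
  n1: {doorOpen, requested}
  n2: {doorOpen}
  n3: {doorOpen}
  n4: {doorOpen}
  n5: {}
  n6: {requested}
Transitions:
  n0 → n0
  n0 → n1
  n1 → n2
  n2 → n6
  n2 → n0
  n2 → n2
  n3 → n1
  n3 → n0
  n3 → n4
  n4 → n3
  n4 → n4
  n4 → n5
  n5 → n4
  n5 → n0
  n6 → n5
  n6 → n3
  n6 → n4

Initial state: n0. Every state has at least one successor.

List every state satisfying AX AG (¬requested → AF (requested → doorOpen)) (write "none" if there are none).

{n0, n1, n2, n3, n4, n5, n6}

States satisfying AG (¬requested → AF (requested → doorOpen)): {n0, n1, n2, n3, n4, n5, n6}.
States satisfying AX AG (¬requested → AF (requested → doorOpen)): {n0, n1, n2, n3, n4, n5, n6}.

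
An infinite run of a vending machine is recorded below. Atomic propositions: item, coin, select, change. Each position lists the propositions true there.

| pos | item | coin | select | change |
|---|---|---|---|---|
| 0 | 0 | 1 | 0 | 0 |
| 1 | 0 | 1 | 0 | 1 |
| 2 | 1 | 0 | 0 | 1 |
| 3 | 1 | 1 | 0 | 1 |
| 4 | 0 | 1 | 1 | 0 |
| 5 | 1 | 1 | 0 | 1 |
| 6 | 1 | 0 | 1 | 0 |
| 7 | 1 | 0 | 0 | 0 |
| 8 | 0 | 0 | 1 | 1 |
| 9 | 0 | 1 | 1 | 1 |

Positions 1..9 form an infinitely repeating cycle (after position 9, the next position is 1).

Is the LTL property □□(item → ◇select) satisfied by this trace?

□(item → ◇select) holds at every position 0..9, and those are all positions ever visited, so □□(item → ◇select) holds.

Yes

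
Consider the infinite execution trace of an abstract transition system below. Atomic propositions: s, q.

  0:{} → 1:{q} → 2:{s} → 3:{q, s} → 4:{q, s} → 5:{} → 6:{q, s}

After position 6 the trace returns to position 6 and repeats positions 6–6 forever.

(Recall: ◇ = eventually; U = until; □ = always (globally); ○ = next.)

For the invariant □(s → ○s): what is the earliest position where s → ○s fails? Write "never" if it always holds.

Check s → ○s at each position in order: 0 ✓, 1 ✓, 2 ✓, 3 ✓.
At position 4 the labels are {q, s} and the next position 5 has {}, so s → ○s is false there. This is the first violation.

4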